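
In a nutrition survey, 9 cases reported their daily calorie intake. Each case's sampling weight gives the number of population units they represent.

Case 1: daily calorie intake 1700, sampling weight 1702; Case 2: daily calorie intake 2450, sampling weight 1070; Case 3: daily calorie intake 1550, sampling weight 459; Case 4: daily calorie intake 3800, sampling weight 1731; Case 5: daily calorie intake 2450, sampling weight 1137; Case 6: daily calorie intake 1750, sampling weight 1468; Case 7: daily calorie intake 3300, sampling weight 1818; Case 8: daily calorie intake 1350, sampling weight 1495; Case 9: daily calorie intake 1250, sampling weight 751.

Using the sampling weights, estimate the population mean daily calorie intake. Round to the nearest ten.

Weighted sum = 27115200
Sum of weights = 1702 + 1070 + 459 + 1731 + 1137 + 1468 + 1818 + 1495 + 751 = 11631
Weighted mean = 27115200 / 11631 = 2331.2871

2330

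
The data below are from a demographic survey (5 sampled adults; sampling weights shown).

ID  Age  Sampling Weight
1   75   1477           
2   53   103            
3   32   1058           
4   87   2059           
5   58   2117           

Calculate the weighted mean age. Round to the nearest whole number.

Weighted sum = 75×1477 + 53×103 + 32×1058 + 87×2059 + 58×2117
  = 110775 + 5459 + 33856 + 179133 + 122786 = 452009
Sum of weights = 6814
Weighted mean = 452009 / 6814 = 66.335339

66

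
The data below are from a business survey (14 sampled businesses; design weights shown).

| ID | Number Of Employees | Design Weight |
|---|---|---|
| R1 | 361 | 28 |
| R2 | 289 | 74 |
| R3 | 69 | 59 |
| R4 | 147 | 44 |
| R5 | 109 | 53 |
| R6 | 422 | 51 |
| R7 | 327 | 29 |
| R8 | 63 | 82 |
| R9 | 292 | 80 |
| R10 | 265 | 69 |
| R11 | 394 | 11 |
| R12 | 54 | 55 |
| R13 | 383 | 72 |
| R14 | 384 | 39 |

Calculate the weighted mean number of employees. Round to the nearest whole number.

235

Weighted sum = 175482
Sum of weights = 746
Weighted mean = 175482 / 746 = 235.23056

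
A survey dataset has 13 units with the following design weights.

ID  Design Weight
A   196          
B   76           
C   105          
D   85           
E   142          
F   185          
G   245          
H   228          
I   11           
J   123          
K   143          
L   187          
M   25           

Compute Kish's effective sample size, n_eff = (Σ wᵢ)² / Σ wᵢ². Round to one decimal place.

Σ wᵢ = 1751
Σ wᵢ² = 300133
n_eff = 1751² / 300133 = 3066001 / 300133 = 10.215474

10.2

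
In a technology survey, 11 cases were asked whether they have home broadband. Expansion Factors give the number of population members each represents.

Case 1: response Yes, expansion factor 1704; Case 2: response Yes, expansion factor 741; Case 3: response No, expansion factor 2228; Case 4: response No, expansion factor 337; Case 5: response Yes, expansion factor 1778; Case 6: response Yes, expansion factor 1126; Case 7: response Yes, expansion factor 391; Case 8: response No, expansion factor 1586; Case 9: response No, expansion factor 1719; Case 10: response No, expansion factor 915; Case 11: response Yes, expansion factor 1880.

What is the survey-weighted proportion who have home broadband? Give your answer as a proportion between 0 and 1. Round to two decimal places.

0.53

Sum of weights for 'Yes' = 1704 + 741 + 1778 + 1126 + 391 + 1880 = 7620
Total weight = 14405
Weighted proportion = 7620 / 14405 = 0.52898299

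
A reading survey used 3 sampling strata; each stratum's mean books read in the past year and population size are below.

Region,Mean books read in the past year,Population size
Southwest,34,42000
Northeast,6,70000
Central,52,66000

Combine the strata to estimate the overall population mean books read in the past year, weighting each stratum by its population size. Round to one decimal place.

Σ Nₕ·x̄ₕ = 34×42000 + 6×70000 + 52×66000
  = 5280000
Σ Nₕ = 42000 + 70000 + 66000 = 178000
Overall mean = 5280000 / 178000 = 29.662921

29.7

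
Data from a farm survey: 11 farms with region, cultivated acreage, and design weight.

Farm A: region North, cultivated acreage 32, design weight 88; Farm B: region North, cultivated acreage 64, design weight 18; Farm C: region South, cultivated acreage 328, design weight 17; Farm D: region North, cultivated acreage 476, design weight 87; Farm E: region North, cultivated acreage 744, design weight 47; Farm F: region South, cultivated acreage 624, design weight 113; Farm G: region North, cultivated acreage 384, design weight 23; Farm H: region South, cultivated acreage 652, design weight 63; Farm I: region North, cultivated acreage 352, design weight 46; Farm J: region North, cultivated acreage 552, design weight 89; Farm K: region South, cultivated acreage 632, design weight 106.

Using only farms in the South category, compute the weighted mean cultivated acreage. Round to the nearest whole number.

616

South rows: C, F, H, K
Weighted sum = 328×17 + 624×113 + 652×63 + 632×106
  = 5576 + 70512 + 41076 + 66992 = 184156
Sum of weights = 17 + 113 + 63 + 106 = 299
Weighted mean = 184156 / 299 = 615.90635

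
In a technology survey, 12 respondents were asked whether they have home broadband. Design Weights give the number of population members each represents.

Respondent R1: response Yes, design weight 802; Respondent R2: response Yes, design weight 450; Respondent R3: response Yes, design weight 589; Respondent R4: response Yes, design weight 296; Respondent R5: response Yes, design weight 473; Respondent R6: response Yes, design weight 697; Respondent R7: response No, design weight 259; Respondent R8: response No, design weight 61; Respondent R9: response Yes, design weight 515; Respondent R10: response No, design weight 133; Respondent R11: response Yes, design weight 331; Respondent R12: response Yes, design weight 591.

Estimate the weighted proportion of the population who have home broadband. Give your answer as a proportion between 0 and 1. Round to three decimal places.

Sum of weights for 'Yes' = 802 + 450 + 589 + 296 + 473 + 697 + 515 + 331 + 591 = 4744
Total weight = 802 + 450 + 589 + 296 + 473 + 697 + 259 + 61 + 515 + 133 + 331 + 591 = 5197
Weighted proportion = 4744 / 5197 = 0.91283433

0.913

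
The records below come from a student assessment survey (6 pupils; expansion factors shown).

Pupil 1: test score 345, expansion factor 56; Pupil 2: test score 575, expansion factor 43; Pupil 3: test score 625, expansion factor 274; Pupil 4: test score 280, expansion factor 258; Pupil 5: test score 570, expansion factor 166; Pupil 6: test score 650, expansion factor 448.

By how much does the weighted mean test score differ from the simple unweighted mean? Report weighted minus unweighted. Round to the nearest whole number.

33

Unweighted sum = 345 + 575 + 625 + 280 + 570 + 650 = 3045
Unweighted mean = 3045 / 6 = 507.5
Weighted sum = 673355
Sum of weights = 1245
Weighted mean = 673355 / 1245 = 540.84739
Difference (weighted minus unweighted) = 33.34739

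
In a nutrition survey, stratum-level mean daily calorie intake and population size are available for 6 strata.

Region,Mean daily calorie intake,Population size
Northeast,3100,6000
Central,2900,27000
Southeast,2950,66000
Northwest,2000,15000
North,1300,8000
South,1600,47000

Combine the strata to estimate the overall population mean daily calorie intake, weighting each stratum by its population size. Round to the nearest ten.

Σ Nₕ·x̄ₕ = 407200000
Σ Nₕ = 6000 + 27000 + 66000 + 15000 + 8000 + 47000 = 169000
Overall mean = 407200000 / 169000 = 2409.4675

2410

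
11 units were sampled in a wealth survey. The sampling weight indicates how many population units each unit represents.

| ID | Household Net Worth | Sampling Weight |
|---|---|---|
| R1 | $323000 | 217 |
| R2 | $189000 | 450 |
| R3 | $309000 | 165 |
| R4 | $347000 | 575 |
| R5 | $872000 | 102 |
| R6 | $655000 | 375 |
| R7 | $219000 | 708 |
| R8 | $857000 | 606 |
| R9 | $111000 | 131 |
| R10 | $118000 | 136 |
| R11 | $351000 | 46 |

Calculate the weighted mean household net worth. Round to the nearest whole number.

416220

Weighted sum = 323000×217 + 189000×450 + 309000×165 + 347000×575 + 872000×102 + 655000×375 + 219000×708 + 857000×606 + 111000×131 + 118000×136 + 351000×46
  = 70091000 + 85050000 + 50985000 + 199525000 + 88944000 + 245625000 + 155052000 + 519342000 + 14541000 + 16048000 + 16146000 = 1461349000
Sum of weights = 217 + 450 + 165 + 575 + 102 + 375 + 708 + 606 + 131 + 136 + 46 = 3511
Weighted mean = 1461349000 / 3511 = 416220.17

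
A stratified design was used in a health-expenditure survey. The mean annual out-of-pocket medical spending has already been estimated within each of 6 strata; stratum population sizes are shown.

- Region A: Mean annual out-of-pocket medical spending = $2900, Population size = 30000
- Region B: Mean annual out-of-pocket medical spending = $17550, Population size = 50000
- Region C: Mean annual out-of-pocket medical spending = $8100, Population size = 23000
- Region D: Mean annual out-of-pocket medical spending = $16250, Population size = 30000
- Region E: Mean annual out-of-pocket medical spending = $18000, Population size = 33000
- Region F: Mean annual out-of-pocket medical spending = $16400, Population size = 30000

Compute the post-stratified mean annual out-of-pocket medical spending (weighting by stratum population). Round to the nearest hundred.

Σ Nₕ·x̄ₕ = 2900×30000 + 17550×50000 + 8100×23000 + 16250×30000 + 18000×33000 + 16400×30000
  = 87000000 + 877500000 + 186300000 + 487500000 + 594000000 + 492000000 = 2724300000
Σ Nₕ = 30000 + 50000 + 23000 + 30000 + 33000 + 30000 = 196000
Overall mean = 2724300000 / 196000 = 13899.49

13900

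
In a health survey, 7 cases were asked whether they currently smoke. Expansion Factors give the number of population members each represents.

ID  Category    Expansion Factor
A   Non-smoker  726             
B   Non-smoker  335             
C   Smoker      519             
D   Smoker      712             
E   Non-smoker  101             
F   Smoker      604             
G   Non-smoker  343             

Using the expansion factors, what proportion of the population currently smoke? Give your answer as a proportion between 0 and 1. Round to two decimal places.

0.55

Sum of weights for 'Smoker' = 519 + 712 + 604 = 1835
Total weight = 726 + 335 + 519 + 712 + 101 + 604 + 343 = 3340
Weighted proportion = 1835 / 3340 = 0.5494012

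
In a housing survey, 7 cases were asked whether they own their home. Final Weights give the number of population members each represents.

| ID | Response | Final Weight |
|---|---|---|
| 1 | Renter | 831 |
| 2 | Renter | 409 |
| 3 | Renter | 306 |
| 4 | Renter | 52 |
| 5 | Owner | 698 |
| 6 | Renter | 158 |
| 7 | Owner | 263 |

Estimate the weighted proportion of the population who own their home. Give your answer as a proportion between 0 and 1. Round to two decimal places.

0.35

Sum of weights for 'Owner' = 698 + 263 = 961
Total weight = 2717
Weighted proportion = 961 / 2717 = 0.35369893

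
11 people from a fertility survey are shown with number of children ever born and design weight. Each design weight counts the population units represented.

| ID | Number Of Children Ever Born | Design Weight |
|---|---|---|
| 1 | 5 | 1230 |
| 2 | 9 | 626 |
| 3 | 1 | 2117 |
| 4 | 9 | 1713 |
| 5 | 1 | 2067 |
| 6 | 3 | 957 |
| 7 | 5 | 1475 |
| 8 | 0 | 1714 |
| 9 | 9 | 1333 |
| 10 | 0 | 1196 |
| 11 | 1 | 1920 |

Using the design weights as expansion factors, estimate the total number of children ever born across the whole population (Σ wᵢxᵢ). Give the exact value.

Weighted total = 5×1230 + 9×626 + 1×2117 + 9×1713 + 1×2067 + 3×957 + 5×1475 + 0×1714 + 9×1333 + 0×1196 + 1×1920
  = 55548

55548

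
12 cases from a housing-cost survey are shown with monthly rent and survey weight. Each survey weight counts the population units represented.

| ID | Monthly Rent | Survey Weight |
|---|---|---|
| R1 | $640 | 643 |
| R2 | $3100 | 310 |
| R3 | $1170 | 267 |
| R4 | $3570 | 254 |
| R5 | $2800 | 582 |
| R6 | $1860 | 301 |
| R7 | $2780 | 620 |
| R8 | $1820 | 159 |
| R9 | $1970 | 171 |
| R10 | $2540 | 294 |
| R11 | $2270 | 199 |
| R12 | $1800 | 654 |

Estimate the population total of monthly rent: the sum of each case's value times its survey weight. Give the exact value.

9506690

Weighted total = 640×643 + 3100×310 + 1170×267 + 3570×254 + 2800×582 + 1860×301 + 2780×620 + 1820×159 + 1970×171 + 2540×294 + 2270×199 + 1800×654
  = 411520 + 961000 + 312390 + 906780 + 1629600 + 559860 + 1723600 + 289380 + 336870 + 746760 + 451730 + 1177200 = 9506690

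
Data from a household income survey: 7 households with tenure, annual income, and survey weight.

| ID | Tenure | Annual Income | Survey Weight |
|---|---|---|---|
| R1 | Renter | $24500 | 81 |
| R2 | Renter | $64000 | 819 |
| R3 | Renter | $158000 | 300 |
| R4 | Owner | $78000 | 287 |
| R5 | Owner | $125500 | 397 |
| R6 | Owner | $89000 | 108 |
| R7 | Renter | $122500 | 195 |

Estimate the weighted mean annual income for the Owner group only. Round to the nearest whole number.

Owner rows: R4, R5, R6
Weighted sum = 81821500
Sum of weights = 287 + 397 + 108 = 792
Weighted mean = 81821500 / 792 = 103309.97

103310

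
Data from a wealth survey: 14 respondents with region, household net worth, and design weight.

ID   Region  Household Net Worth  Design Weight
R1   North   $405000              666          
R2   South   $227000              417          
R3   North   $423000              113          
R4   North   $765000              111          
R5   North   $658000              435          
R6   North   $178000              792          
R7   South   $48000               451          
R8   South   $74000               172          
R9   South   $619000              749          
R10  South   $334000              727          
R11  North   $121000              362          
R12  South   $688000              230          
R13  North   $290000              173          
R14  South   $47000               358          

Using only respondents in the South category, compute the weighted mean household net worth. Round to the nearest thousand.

South rows: R2, R7, R8, R9, R10, R12, R14
Weighted sum = 227000×417 + 48000×451 + 74000×172 + 619000×749 + 334000×727 + 688000×230 + 47000×358
  = 1010550000
Sum of weights = 417 + 451 + 172 + 749 + 727 + 230 + 358 = 3104
Weighted mean = 1010550000 / 3104 = 325563.79

326000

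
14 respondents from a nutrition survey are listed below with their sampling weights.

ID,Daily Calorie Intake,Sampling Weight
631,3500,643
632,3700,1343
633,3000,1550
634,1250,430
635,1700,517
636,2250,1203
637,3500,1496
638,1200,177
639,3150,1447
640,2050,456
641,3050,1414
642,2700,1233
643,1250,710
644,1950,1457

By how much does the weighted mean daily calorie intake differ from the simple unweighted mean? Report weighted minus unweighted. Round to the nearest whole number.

275

Unweighted sum = 34250
Unweighted mean = 34250 / 14 = 2446.4286
Weighted sum = 38304450
Sum of weights = 14076
Weighted mean = 38304450 / 14076 = 2721.2596
Difference (weighted minus unweighted) = 274.83102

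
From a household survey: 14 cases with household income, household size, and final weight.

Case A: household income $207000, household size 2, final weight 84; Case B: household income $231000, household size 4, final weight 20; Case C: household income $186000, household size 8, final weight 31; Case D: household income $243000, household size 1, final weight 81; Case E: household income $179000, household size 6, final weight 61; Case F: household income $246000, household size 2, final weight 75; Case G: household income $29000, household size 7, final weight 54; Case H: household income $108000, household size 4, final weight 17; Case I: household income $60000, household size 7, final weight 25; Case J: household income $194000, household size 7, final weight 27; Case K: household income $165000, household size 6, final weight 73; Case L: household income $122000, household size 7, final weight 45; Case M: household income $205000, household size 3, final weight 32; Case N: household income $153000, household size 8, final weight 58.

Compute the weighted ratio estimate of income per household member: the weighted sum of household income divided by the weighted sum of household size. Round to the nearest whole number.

Σ wᵢ·y = 119935000
Σ wᵢ·x = 3216
Ratio = 119935000 / 3216 = 37293.221

37293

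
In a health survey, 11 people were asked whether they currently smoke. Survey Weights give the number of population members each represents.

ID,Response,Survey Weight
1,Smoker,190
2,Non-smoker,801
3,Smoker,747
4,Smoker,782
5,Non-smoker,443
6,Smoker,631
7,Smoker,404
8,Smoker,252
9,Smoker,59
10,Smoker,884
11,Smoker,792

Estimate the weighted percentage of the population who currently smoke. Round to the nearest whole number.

Sum of weights for 'Smoker' = 190 + 747 + 782 + 631 + 404 + 252 + 59 + 884 + 792 = 4741
Total weight = 190 + 801 + 747 + 782 + 443 + 631 + 404 + 252 + 59 + 884 + 792 = 5985
Weighted proportion = 4741 / 5985 = 0.79214703 → 79.214703%

79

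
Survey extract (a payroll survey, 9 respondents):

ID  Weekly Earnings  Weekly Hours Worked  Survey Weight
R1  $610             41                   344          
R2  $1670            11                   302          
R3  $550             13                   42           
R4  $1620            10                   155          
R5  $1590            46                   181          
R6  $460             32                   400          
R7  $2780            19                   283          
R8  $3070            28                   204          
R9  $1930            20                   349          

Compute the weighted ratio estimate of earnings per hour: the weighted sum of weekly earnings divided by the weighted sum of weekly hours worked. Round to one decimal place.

60.4

Σ wᵢ·y = 610×344 + 1670×302 + 550×42 + 1620×155 + 1590×181 + 460×400 + 2780×283 + 3070×204 + 1930×349
  = 3546760
Σ wᵢ·x = 41×344 + 11×302 + 13×42 + 10×155 + 46×181 + 32×400 + 19×283 + 28×204 + 20×349
  = 14104 + 3322 + 546 + 1550 + 8326 + 12800 + 5377 + 5712 + 6980 = 58717
Ratio = 3546760 / 58717 = 60.404312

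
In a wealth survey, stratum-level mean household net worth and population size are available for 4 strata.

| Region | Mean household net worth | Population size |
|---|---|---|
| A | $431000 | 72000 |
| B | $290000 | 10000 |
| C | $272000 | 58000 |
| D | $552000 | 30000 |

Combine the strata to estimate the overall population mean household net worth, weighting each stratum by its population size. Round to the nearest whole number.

389812

Σ Nₕ·x̄ₕ = 431000×72000 + 290000×10000 + 272000×58000 + 552000×30000
  = 31032000000 + 2900000000 + 15776000000 + 16560000000 = 66268000000
Σ Nₕ = 72000 + 10000 + 58000 + 30000 = 170000
Overall mean = 66268000000 / 170000 = 389811.76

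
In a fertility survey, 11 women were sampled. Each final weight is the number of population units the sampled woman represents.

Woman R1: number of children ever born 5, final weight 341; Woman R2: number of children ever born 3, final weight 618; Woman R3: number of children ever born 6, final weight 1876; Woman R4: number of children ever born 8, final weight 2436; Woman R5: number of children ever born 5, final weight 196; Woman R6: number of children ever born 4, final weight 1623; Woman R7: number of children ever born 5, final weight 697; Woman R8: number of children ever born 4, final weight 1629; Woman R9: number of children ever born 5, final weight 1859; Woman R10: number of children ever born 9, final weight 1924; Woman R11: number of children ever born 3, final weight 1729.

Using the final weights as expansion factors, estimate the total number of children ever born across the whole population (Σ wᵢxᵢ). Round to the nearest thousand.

84000

Weighted total = 5×341 + 3×618 + 6×1876 + 8×2436 + 5×196 + 4×1623 + 5×697 + 4×1629 + 5×1859 + 9×1924 + 3×1729
  = 1705 + 1854 + 11256 + 19488 + 980 + 6492 + 3485 + 6516 + 9295 + 17316 + 5187 = 83574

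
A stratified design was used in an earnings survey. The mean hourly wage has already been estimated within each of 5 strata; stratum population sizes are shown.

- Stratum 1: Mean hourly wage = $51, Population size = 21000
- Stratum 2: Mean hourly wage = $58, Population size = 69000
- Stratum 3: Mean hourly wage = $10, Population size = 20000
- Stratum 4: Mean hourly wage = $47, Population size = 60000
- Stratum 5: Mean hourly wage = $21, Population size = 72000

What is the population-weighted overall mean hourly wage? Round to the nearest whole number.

Σ Nₕ·x̄ₕ = 51×21000 + 58×69000 + 10×20000 + 47×60000 + 21×72000
  = 1071000 + 4002000 + 200000 + 2820000 + 1512000 = 9605000
Σ Nₕ = 242000
Overall mean = 9605000 / 242000 = 39.690083

40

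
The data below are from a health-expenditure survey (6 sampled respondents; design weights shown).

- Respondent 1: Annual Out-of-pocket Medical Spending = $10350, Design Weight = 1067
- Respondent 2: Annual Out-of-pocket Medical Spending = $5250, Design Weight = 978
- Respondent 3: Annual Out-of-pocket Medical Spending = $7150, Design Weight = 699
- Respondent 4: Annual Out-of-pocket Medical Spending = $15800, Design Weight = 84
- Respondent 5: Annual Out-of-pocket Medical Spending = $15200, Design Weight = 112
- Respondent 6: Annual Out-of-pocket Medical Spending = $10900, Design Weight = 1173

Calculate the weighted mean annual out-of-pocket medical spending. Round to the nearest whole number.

8994

Weighted sum = 10350×1067 + 5250×978 + 7150×699 + 15800×84 + 15200×112 + 10900×1173
  = 11043450 + 5134500 + 4997850 + 1327200 + 1702400 + 12785700 = 36991100
Sum of weights = 1067 + 978 + 699 + 84 + 112 + 1173 = 4113
Weighted mean = 36991100 / 4113 = 8993.7029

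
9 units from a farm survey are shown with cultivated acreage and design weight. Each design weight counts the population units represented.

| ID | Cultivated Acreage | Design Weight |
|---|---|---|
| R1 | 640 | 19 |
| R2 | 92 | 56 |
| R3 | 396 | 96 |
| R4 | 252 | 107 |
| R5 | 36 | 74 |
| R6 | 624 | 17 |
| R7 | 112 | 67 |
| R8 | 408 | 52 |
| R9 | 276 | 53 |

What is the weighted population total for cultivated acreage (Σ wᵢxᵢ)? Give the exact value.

Weighted total = 640×19 + 92×56 + 396×96 + 252×107 + 36×74 + 624×17 + 112×67 + 408×52 + 276×53
  = 138912

138912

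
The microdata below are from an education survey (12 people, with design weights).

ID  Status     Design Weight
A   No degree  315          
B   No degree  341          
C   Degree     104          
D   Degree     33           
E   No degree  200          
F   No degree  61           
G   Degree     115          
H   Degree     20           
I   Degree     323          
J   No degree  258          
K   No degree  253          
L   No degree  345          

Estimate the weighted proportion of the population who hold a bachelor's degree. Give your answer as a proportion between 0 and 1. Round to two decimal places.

0.25

Sum of weights for 'Degree' = 104 + 33 + 115 + 20 + 323 = 595
Total weight = 315 + 341 + 104 + 33 + 200 + 61 + 115 + 20 + 323 + 258 + 253 + 345 = 2368
Weighted proportion = 595 / 2368 = 0.25126689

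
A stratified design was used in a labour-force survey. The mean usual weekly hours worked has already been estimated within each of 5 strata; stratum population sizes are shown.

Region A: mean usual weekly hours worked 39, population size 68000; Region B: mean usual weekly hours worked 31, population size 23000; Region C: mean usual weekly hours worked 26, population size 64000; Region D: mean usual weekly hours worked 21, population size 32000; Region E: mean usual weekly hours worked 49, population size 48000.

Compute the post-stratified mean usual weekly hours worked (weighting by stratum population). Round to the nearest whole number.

34

Σ Nₕ·x̄ₕ = 39×68000 + 31×23000 + 26×64000 + 21×32000 + 49×48000
  = 2652000 + 713000 + 1664000 + 672000 + 2352000 = 8053000
Σ Nₕ = 68000 + 23000 + 64000 + 32000 + 48000 = 235000
Overall mean = 8053000 / 235000 = 34.268085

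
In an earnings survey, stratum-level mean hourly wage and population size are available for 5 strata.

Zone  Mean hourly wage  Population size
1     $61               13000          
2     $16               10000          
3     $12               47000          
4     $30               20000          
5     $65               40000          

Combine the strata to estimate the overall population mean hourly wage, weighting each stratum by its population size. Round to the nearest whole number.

Σ Nₕ·x̄ₕ = 61×13000 + 16×10000 + 12×47000 + 30×20000 + 65×40000
  = 793000 + 160000 + 564000 + 600000 + 2600000 = 4717000
Σ Nₕ = 130000
Overall mean = 4717000 / 130000 = 36.284615

36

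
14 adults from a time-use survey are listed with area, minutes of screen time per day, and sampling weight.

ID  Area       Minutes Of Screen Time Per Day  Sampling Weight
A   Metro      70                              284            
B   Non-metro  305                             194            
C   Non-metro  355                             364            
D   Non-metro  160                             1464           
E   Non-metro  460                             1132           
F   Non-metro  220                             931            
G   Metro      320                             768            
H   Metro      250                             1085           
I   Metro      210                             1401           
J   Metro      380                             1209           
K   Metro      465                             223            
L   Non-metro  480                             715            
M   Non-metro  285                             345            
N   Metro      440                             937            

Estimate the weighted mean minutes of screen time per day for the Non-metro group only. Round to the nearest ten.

Non-metro rows: B, C, D, E, F, L, M
Weighted sum = 305×194 + 355×364 + 160×1464 + 460×1132 + 220×931 + 480×715 + 285×345
  = 59170 + 129220 + 234240 + 520720 + 204820 + 343200 + 98325 = 1589695
Sum of weights = 194 + 364 + 1464 + 1132 + 931 + 715 + 345 = 5145
Weighted mean = 1589695 / 5145 = 308.97862

310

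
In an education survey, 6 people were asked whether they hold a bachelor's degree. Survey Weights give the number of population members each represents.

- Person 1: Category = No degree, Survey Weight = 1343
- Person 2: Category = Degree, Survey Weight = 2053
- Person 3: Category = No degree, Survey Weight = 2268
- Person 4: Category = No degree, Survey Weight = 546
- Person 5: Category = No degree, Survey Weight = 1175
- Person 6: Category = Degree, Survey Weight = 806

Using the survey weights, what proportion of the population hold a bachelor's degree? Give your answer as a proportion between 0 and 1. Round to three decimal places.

0.349

Sum of weights for 'Degree' = 2053 + 806 = 2859
Total weight = 1343 + 2053 + 2268 + 546 + 1175 + 806 = 8191
Weighted proportion = 2859 / 8191 = 0.34904163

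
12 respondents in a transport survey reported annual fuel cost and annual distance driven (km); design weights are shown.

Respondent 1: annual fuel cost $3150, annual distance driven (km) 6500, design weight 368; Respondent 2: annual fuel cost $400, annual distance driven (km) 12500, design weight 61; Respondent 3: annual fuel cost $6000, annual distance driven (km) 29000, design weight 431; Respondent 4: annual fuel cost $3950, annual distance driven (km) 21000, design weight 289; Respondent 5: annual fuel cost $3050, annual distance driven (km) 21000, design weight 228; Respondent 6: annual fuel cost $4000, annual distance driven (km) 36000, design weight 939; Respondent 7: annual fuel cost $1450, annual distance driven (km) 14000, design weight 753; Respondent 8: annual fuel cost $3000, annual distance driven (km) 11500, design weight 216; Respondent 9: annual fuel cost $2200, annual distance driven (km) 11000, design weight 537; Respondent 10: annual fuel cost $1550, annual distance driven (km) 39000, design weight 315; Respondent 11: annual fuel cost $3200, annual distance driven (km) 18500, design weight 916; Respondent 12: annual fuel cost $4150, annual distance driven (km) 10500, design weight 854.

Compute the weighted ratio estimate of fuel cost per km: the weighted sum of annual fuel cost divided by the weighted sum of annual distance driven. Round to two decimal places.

Σ wᵢ·y = 3150×368 + 400×61 + 6000×431 + 3950×289 + 3050×228 + 4000×939 + 1450×753 + 3000×216 + 2200×537 + 1550×315 + 3200×916 + 4150×854
  = 1159200 + 24400 + 2586000 + 1141550 + 695400 + 3756000 + 1091850 + 648000 + 1181400 + 488250 + 2931200 + 3544100 = 19247350
Σ wᵢ·x = 6500×368 + 12500×61 + 29000×431 + 21000×289 + 21000×228 + 36000×939 + 14000×753 + 11500×216 + 11000×537 + 39000×315 + 18500×916 + 10500×854
  = 2392000 + 762500 + 12499000 + 6069000 + 4788000 + 33804000 + 10542000 + 2484000 + 5907000 + 12285000 + 16946000 + 8967000 = 117445500
Ratio = 19247350 / 117445500 = 0.16388325

0.16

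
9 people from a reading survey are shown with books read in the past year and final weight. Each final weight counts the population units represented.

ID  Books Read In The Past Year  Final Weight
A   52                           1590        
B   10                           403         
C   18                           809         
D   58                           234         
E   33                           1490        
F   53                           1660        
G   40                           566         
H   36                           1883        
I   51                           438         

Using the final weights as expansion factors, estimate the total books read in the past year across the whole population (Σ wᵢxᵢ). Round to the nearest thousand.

Weighted total = 52×1590 + 10×403 + 18×809 + 58×234 + 33×1490 + 53×1660 + 40×566 + 36×1883 + 51×438
  = 82680 + 4030 + 14562 + 13572 + 49170 + 87980 + 22640 + 67788 + 22338 = 364760

365000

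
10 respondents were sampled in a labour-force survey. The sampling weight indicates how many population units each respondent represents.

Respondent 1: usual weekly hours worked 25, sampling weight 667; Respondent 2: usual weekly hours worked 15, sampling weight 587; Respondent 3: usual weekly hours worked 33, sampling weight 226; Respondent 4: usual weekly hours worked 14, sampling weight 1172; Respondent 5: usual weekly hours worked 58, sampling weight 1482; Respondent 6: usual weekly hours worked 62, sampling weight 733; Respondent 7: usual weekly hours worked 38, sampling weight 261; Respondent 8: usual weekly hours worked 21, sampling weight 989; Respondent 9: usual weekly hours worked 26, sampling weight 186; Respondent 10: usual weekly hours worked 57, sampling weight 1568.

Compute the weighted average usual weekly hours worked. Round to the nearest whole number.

39

Weighted sum = 25×667 + 15×587 + 33×226 + 14×1172 + 58×1482 + 62×733 + 38×261 + 21×989 + 26×186 + 57×1568
  = 16675 + 8805 + 7458 + 16408 + 85956 + 45446 + 9918 + 20769 + 4836 + 89376 = 305647
Sum of weights = 667 + 587 + 226 + 1172 + 1482 + 733 + 261 + 989 + 186 + 1568 = 7871
Weighted mean = 305647 / 7871 = 38.832042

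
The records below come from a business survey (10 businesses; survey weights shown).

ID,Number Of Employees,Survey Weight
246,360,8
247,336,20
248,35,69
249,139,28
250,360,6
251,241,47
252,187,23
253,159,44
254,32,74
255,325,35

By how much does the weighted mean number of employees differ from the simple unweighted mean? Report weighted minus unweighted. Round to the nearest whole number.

Unweighted sum = 360 + 336 + 35 + 139 + 360 + 241 + 187 + 159 + 32 + 325 = 2174
Unweighted mean = 2174 / 10 = 217.4
Weighted sum = 360×8 + 336×20 + 35×69 + 139×28 + 360×6 + 241×47 + 187×23 + 159×44 + 32×74 + 325×35
  = 2880 + 6720 + 2415 + 3892 + 2160 + 11327 + 4301 + 6996 + 2368 + 11375 = 54434
Sum of weights = 8 + 20 + 69 + 28 + 6 + 47 + 23 + 44 + 74 + 35 = 354
Weighted mean = 54434 / 354 = 153.76836
Difference (weighted minus unweighted) = -63.631638

-64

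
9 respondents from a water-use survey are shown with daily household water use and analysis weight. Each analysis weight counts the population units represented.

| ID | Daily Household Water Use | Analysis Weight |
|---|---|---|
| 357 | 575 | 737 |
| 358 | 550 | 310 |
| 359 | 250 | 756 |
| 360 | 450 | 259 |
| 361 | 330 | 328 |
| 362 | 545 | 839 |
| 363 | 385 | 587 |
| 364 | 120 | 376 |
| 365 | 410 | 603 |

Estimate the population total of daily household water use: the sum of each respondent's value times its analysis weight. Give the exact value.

Weighted total = 575×737 + 550×310 + 250×756 + 450×259 + 330×328 + 545×839 + 385×587 + 120×376 + 410×603
  = 423775 + 170500 + 189000 + 116550 + 108240 + 457255 + 225995 + 45120 + 247230 = 1983665

1983665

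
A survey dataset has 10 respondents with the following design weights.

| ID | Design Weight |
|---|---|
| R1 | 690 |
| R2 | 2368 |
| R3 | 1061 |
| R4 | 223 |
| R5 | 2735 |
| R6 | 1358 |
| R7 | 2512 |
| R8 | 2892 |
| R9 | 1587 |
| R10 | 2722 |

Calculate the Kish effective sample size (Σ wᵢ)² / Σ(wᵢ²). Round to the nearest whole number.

Σ wᵢ = 690 + 2368 + 1061 + 223 + 2735 + 1358 + 2512 + 2892 + 1587 + 2722 = 18148
Σ wᵢ² = 476100 + 5607424 + 1125721 + 49729 + 7480225 + 1844164 + 6310144 + 8363664 + 2518569 + 7409284 = 41185024
n_eff = 18148² / 41185024 = 329349904 / 41185024 = 7.9968365

8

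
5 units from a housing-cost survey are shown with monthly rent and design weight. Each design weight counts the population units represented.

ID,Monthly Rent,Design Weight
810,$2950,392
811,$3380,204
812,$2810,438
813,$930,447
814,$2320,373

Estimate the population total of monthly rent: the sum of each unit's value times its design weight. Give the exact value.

Weighted total = 2950×392 + 3380×204 + 2810×438 + 930×447 + 2320×373
  = 4357770

4357770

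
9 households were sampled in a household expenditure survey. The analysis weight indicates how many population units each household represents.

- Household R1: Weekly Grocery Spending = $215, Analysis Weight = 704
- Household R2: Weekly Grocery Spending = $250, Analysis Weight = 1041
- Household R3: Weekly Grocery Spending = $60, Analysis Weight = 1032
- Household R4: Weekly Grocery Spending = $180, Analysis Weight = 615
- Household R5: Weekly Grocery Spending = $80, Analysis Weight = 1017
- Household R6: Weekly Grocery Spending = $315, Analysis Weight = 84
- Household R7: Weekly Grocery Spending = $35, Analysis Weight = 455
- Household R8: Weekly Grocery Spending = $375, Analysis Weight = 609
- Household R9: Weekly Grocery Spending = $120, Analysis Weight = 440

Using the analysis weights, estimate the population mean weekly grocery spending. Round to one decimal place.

164.9

Weighted sum = 215×704 + 250×1041 + 60×1032 + 180×615 + 80×1017 + 315×84 + 35×455 + 375×609 + 120×440
  = 151360 + 260250 + 61920 + 110700 + 81360 + 26460 + 15925 + 228375 + 52800 = 989150
Sum of weights = 704 + 1041 + 1032 + 615 + 1017 + 84 + 455 + 609 + 440 = 5997
Weighted mean = 989150 / 5997 = 164.9408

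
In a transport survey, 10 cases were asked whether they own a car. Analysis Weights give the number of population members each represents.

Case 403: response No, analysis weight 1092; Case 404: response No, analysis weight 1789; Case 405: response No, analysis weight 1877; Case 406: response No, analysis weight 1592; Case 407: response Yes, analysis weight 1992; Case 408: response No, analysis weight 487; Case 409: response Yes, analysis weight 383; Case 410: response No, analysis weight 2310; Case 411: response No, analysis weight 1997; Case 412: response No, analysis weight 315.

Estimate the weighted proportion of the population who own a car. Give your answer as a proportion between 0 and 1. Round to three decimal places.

0.172

Sum of weights for 'Yes' = 1992 + 383 = 2375
Total weight = 1092 + 1789 + 1877 + 1592 + 1992 + 487 + 383 + 2310 + 1997 + 315 = 13834
Weighted proportion = 2375 / 13834 = 0.17167847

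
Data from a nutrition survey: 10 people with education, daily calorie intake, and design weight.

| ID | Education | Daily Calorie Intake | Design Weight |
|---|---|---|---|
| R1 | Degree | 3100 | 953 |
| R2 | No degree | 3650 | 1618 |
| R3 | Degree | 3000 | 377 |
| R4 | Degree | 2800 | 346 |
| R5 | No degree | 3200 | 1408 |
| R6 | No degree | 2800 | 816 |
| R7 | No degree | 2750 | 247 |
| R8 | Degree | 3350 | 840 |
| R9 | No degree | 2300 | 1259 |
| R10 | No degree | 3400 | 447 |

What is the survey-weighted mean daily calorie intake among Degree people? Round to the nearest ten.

3130

Degree rows: R1, R3, R4, R8
Weighted sum = 3100×953 + 3000×377 + 2800×346 + 3350×840
  = 7868100
Sum of weights = 953 + 377 + 346 + 840 = 2516
Weighted mean = 7868100 / 2516 = 3127.2258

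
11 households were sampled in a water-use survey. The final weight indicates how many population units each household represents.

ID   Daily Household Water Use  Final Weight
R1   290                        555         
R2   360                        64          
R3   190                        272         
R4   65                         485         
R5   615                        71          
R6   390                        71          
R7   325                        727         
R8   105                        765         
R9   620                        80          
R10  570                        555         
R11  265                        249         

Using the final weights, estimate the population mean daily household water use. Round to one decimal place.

Weighted sum = 290×555 + 360×64 + 190×272 + 65×485 + 615×71 + 390×71 + 325×727 + 105×765 + 620×80 + 570×555 + 265×249
  = 1087085
Sum of weights = 555 + 64 + 272 + 485 + 71 + 71 + 727 + 765 + 80 + 555 + 249 = 3894
Weighted mean = 1087085 / 3894 = 279.16923

279.2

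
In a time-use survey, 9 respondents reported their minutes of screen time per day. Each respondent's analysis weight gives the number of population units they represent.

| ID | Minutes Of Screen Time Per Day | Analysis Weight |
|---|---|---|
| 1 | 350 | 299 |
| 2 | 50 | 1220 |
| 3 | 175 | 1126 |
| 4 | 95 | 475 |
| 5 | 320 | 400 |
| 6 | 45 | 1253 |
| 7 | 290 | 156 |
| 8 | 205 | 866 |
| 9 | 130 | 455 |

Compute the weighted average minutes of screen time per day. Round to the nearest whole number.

Weighted sum = 874130
Sum of weights = 6250
Weighted mean = 874130 / 6250 = 139.8608

140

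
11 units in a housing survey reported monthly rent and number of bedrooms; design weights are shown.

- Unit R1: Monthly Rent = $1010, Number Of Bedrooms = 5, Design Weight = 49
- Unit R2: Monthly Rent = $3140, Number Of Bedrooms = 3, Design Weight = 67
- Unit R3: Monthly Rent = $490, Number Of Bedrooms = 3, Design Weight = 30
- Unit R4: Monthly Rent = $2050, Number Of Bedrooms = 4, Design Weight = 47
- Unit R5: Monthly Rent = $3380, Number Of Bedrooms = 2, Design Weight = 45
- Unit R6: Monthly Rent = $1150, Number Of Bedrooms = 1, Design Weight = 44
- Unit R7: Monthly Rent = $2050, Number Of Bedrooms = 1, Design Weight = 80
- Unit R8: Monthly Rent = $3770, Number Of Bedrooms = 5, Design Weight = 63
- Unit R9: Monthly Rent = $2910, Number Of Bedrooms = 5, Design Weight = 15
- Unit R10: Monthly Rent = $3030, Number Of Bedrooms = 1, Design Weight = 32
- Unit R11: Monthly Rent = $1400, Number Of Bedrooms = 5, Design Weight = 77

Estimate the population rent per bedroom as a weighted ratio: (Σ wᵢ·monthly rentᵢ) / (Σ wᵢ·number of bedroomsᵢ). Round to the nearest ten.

Σ wᵢ·y = 1010×49 + 3140×67 + 490×30 + 2050×47 + 3380×45 + 1150×44 + 2050×80 + 3770×63 + 2910×15 + 3030×32 + 1400×77
  = 49490 + 210380 + 14700 + 96350 + 152100 + 50600 + 164000 + 237510 + 43650 + 96960 + 107800 = 1223540
Σ wᵢ·x = 5×49 + 3×67 + 3×30 + 4×47 + 2×45 + 1×44 + 1×80 + 5×63 + 5×15 + 1×32 + 5×77
  = 1745
Ratio = 1223540 / 1745 = 701.16905

700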